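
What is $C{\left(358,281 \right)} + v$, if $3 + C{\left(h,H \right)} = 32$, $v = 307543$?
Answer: $307572$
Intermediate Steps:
$C{\left(h,H \right)} = 29$ ($C{\left(h,H \right)} = -3 + 32 = 29$)
$C{\left(358,281 \right)} + v = 29 + 307543 = 307572$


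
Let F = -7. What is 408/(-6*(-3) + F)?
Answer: 408/11 ≈ 37.091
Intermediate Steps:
408/(-6*(-3) + F) = 408/(-6*(-3) - 7) = 408/(18 - 7) = 408/11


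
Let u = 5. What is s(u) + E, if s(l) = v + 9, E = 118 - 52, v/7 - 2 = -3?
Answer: 68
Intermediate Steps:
v = -7 (v = 14 + 7*(-3) = 14 - 21 = -7)
E = 66
s(l) = 2 (s(l) = -7 + 9 = 2)
s(u) + E = 2 + 66 = 68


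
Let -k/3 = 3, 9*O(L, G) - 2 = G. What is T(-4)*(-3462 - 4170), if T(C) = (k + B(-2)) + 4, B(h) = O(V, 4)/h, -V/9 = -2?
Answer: 40704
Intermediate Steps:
V = 18 (V = -9*(-2) = 18)
O(L, G) = 2/9 + G/9
k = -9 (k = -3*3 = -9)
B(h) = 2/(3*h) (B(h) = (2/9 + (⅑)*4)/h = (2/9 + 4/9)/h = 2/(3*h))
T(C) = -16/3 (T(C) = (-9 + (⅔)/(-2)) + 4 = (-9 + (⅔)*(-½)) + 4 = (-9 - ⅓) + 4 = -28/3 + 4 = -16/3)
T(-4)*(-3462 - 4170) = -16*(-3462 - 4170)/3 = -16/3*(-7632) = 40704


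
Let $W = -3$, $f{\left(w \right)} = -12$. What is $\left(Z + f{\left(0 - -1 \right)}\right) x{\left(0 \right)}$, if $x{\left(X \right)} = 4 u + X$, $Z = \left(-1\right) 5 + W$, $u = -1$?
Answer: $80$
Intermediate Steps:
$Z = -8$ ($Z = \left(-1\right) 5 - 3 = -5 - 3 = -8$)
$x{\left(X \right)} = -4 + X$ ($x{\left(X \right)} = 4 \left(-1\right) + X = -4 + X$)
$\left(Z + f{\left(0 - -1 \right)}\right) x{\left(0 \right)} = \left(-8 - 12\right) \left(-4 + 0\right) = \left(-20\right) \left(-4\right) = 80$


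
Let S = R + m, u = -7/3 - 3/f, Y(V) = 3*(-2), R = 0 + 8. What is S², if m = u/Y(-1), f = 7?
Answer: 284089/3969 ≈ 71.577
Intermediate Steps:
R = 8
Y(V) = -6
u = -58/21 (u = -7/3 - 3/7 = -58/21 ≈ -2.7619)
m = 29/63 (m = -58/21/(-6) = -58/21*(-⅙) = 29/63 ≈ 0.46032)
S = 533/63 (S = 8 + 29/63 = 533/63 ≈ 8.4603)
S² = (533/63)² = 284089/3969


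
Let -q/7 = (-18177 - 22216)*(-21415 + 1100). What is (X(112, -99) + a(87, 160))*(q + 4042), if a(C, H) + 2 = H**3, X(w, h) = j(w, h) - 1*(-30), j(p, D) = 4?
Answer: -23527945824848736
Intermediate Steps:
X(w, h) = 34 (X(w, h) = 4 - 1*(-30) = 4 + 30 = 34)
a(C, H) = -2 + H**3
q = -5744086565 (q = -7*(-18177 - 22216)*(-21415 + 1100) = -(-282751)*(-20315) = -7*820583795 = -5744086565)
(X(112, -99) + a(87, 160))*(q + 4042) = (34 + (-2 + 160**3))*(-5744086565 + 4042) = (34 + (-2 + 4096000))*(-5744082523) = (34 + 4095998)*(-5744082523) = 4096032*(-5744082523) = -23527945824848736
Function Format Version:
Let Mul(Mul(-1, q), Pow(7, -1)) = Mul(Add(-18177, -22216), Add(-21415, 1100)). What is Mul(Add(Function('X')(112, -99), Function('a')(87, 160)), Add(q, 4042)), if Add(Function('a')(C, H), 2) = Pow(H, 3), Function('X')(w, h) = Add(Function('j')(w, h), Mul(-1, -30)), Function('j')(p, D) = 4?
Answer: -23527945824848736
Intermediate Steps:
Function('X')(w, h) = 34 (Function('X')(w, h) = Add(4, Mul(-1, -30)) = Add(4, 30) = 34)
Function('a')(C, H) = Add(-2, Pow(H, 3))
q = -5744086565 (q = Mul(-7, Mul(Add(-18177, -22216), Add(-21415, 1100))) = Mul(-7, Mul(-40393, -20315)) = Mul(-7, 820583795) = -5744086565)
Mul(Add(Function('X')(112, -99), Function('a')(87, 160)), Add(q, 4042)) = Mul(Add(34, Add(-2, Pow(160, 3))), Add(-5744086565, 4042)) = Mul(Add(34, Add(-2, 4096000)), -5744082523) = Mul(Add(34, 4095998), -5744082523) = Mul(4096032, -5744082523) = -23527945824848736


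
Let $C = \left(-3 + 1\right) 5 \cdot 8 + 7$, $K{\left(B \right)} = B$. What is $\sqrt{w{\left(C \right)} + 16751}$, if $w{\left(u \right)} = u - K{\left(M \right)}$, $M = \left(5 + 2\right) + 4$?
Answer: $\sqrt{16667} \approx 129.1$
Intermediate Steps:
$M = 11$ ($M = 7 + 4 = 11$)
$C = -73$ ($C = \left(-2\right) 5 \cdot 8 + 7 = \left(-10\right) 8 + 7 = -80 + 7 = -73$)
$w{\left(u \right)} = -11 + u$ ($w{\left(u \right)} = u - 11 = -11 + u$)
$\sqrt{w{\left(C \right)} + 16751} = \sqrt{\left(-11 - 73\right) + 16751} = \sqrt{-84 + 16751} = \sqrt{16667}$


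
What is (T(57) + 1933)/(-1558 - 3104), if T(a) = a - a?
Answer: -1933/4662 ≈ -0.41463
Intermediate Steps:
T(a) = 0
(T(57) + 1933)/(-1558 - 3104) = (0 + 1933)/(-1558 - 3104) = 1933/(-4662) = 1933*(-1/4662) = -1933/4662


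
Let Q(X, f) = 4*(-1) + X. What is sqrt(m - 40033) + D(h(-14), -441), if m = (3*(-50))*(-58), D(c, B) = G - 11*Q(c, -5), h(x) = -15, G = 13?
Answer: 222 + I*sqrt(31333) ≈ 222.0 + 177.01*I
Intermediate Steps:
Q(X, f) = -4 + X
D(c, B) = 57 - 11*c (D(c, B) = 13 - 11*(-4 + c) = 13 + (44 - 11*c) = 57 - 11*c)
m = 8700 (m = -150*(-58) = 8700)
sqrt(m - 40033) + D(h(-14), -441) = sqrt(8700 - 40033) + (57 - 11*(-15)) = sqrt(-31333) + (57 + 165) = I*sqrt(31333) + 222 = 222 + I*sqrt(31333)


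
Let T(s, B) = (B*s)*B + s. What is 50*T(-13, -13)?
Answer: -110500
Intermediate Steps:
T(s, B) = s + s*B**2 (T(s, B) = s*B**2 + s = s + s*B**2)
50*T(-13, -13) = 50*(-13*(1 + (-13)**2)) = 50*(-13*(1 + 169)) = 50*(-13*170) = 50*(-2210) = -110500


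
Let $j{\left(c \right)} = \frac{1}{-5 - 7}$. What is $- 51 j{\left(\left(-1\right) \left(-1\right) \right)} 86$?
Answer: $\frac{731}{2} \approx 365.5$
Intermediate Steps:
$j{\left(c \right)} = - \frac{1}{12}$ ($j{\left(c \right)} = \frac{1}{-12} = - \frac{1}{12}$)
$- 51 j{\left(\left(-1\right) \left(-1\right) \right)} 86 = \left(-51\right) \left(- \frac{1}{12}\right) 86 = \frac{17}{4} \cdot 86 = \frac{731}{2}$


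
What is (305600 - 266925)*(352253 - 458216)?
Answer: -4098119025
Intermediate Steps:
(305600 - 266925)*(352253 - 458216) = 38675*(-105963) = -4098119025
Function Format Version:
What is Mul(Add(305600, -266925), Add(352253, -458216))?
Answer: -4098119025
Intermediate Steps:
Mul(Add(305600, -266925), Add(352253, -458216)) = Mul(38675, -105963) = -4098119025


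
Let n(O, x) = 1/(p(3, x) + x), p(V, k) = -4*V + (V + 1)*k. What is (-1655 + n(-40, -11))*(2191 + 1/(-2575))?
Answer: -625599296064/172525 ≈ -3.6261e+6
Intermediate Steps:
p(V, k) = -4*V + k*(1 + V) (p(V, k) = -4*V + (1 + V)*k = -4*V + k*(1 + V))
n(O, x) = 1/(-12 + 5*x) (n(O, x) = 1/((x - 4*3 + 3*x) + x) = 1/((x - 12 + 3*x) + x) = 1/((-12 + 4*x) + x) = 1/(-12 + 5*x))
(-1655 + n(-40, -11))*(2191 + 1/(-2575)) = (-1655 + 1/(-12 + 5*(-11)))*(2191 + 1/(-2575)) = (-1655 + 1/(-12 - 55))*(2191 - 1/2575) = (-1655 + 1/(-67))*(5641824/2575) = (-1655 - 1/67)*(5641824/2575) = -110886/67*5641824/2575 = -625599296064/172525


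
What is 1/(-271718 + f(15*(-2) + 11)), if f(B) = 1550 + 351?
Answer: -1/269817 ≈ -3.7062e-6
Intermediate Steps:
f(B) = 1901
1/(-271718 + f(15*(-2) + 11)) = 1/(-271718 + 1901) = 1/(-269817) = -1/269817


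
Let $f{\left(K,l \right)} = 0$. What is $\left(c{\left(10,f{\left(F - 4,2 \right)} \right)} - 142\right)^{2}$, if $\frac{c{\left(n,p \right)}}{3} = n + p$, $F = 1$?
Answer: $12544$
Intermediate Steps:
$c{\left(n,p \right)} = 3 n + 3 p$ ($c{\left(n,p \right)} = 3 \left(n + p\right) = 3 n + 3 p$)
$\left(c{\left(10,f{\left(F - 4,2 \right)} \right)} - 142\right)^{2} = \left(\left(3 \cdot 10 + 3 \cdot 0\right) - 142\right)^{2} = \left(\left(30 + 0\right) - 142\right)^{2} = \left(30 - 142\right)^{2} = \left(-112\right)^{2} = 12544$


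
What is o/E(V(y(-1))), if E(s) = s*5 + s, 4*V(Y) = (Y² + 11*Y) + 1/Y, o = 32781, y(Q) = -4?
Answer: -87416/113 ≈ -773.59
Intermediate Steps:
V(Y) = 1/(4*Y) + Y²/4 + 11*Y/4 (V(Y) = ((Y² + 11*Y) + 1/Y)/4 = (1/Y + Y² + 11*Y)/4 = 1/(4*Y) + Y²/4 + 11*Y/4)
E(s) = 6*s (E(s) = 5*s + s = 6*s)
o/E(V(y(-1))) = 32781/((6*((¼)*(1 + (-4)²*(11 - 4))/(-4)))) = 32781/((6*((¼)*(-¼)*(1 + 16*7)))) = 32781/((6*((¼)*(-¼)*(1 + 112)))) = 32781/((6*((¼)*(-¼)*113))) = 32781/((6*(-113/16))) = 32781/(-339/8) = 32781*(-8/339) = -87416/113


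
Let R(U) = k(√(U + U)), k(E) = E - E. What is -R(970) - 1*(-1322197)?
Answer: 1322197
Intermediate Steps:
k(E) = 0
R(U) = 0
-R(970) - 1*(-1322197) = -1*0 - 1*(-1322197) = 0 + 1322197 = 1322197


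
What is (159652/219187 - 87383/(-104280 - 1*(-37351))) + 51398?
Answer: 754036788195083/14669966723 ≈ 51400.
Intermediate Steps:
(159652/219187 - 87383/(-104280 - 1*(-37351))) + 51398 = (159652*(1/219187) - 87383/(-104280 + 37351)) + 51398 = (159652/219187 - 87383/(-66929)) + 51398 = (159652/219187 - 87383*(-1/66929)) + 51398 = (159652/219187 + 87383/66929) + 51398 = 29838566329/14669966723 + 51398 = 754036788195083/14669966723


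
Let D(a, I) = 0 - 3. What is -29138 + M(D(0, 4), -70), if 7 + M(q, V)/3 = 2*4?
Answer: -29135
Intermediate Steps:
D(a, I) = -3
M(q, V) = 3 (M(q, V) = -21 + 3*(2*4) = -21 + 3*8 = -21 + 24 = 3)
-29138 + M(D(0, 4), -70) = -29138 + 3 = -29135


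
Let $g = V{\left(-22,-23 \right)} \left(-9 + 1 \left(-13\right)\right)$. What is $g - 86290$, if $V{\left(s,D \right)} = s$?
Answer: $-85806$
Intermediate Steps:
$g = 484$ ($g = - 22 \left(-9 + 1 \left(-13\right)\right) = - 22 \left(-9 - 13\right) = \left(-22\right) \left(-22\right) = 484$)
$g - 86290 = 484 - 86290 = -85806$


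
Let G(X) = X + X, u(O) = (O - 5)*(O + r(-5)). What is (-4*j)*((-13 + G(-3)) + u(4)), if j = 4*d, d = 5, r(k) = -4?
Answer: 1520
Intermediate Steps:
u(O) = (-5 + O)*(-4 + O) (u(O) = (O - 5)*(O - 4) = (-5 + O)*(-4 + O))
G(X) = 2*X
j = 20 (j = 4*5 = 20)
(-4*j)*((-13 + G(-3)) + u(4)) = (-4*20)*((-13 + 2*(-3)) + (20 + 4² - 9*4)) = -80*((-13 - 6) + (20 + 16 - 36)) = -80*(-19 + 0) = -80*(-19) = 1520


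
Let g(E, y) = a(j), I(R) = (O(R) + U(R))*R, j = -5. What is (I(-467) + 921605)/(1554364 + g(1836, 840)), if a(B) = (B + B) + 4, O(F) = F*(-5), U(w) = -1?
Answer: -168373/1554358 ≈ -0.10832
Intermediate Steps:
O(F) = -5*F
a(B) = 4 + 2*B (a(B) = 2*B + 4 = 4 + 2*B)
I(R) = R*(-1 - 5*R) (I(R) = (-5*R - 1)*R = (-1 - 5*R)*R = R*(-1 - 5*R))
g(E, y) = -6 (g(E, y) = 4 + 2*(-5) = 4 - 10 = -6)
(I(-467) + 921605)/(1554364 + g(1836, 840)) = (-1*(-467)*(1 + 5*(-467)) + 921605)/(1554364 - 6) = (-1*(-467)*(1 - 2335) + 921605)/1554358 = (-1*(-467)*(-2334) + 921605)*(1/1554358) = (-1089978 + 921605)*(1/1554358) = -168373*1/1554358 = -168373/1554358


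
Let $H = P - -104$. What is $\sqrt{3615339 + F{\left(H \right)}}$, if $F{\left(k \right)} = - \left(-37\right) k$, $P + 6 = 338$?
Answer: $\sqrt{3631471} \approx 1905.6$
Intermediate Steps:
$P = 332$ ($P = -6 + 338 = 332$)
$H = 436$ ($H = 332 - -104 = 332 + 104 = 436$)
$F{\left(k \right)} = 37 k$
$\sqrt{3615339 + F{\left(H \right)}} = \sqrt{3615339 + 37 \cdot 436} = \sqrt{3615339 + 16132} = \sqrt{3631471}$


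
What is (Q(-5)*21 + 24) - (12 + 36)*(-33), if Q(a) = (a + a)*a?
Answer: 2658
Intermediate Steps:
Q(a) = 2*a**2 (Q(a) = (2*a)*a = 2*a**2)
(Q(-5)*21 + 24) - (12 + 36)*(-33) = ((2*(-5)**2)*21 + 24) - (12 + 36)*(-33) = ((2*25)*21 + 24) - 48*(-33) = (50*21 + 24) - 1*(-1584) = (1050 + 24) + 1584 = 1074 + 1584 = 2658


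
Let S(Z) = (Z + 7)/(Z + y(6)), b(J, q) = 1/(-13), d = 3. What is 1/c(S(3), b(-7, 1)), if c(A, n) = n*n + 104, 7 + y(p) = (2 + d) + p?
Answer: 169/17577 ≈ 0.0096148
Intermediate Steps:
b(J, q) = -1/13
y(p) = -2 + p (y(p) = -7 + ((2 + 3) + p) = -7 + (5 + p) = -2 + p)
S(Z) = (7 + Z)/(4 + Z) (S(Z) = (Z + 7)/(Z + (-2 + 6)) = (7 + Z)/(Z + 4) = (7 + Z)/(4 + Z))
c(A, n) = 104 + n**2 (c(A, n) = n**2 + 104 = 104 + n**2)
1/c(S(3), b(-7, 1)) = 1/(104 + (-1/13)**2) = 1/(104 + 1/169) = 1/(17577/169) = 169/17577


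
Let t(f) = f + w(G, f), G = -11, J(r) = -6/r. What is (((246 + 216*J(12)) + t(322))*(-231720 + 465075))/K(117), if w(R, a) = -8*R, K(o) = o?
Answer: 42626180/39 ≈ 1.0930e+6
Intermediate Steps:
t(f) = 88 + f (t(f) = f - 8*(-11) = f + 88 = 88 + f)
(((246 + 216*J(12)) + t(322))*(-231720 + 465075))/K(117) = (((246 + 216*(-6/12)) + (88 + 322))*(-231720 + 465075))/117 = (((246 + 216*(-6*1/12)) + 410)*233355)*(1/117) = (((246 + 216*(-½)) + 410)*233355)*(1/117) = (((246 - 108) + 410)*233355)*(1/117) = ((138 + 410)*233355)*(1/117) = (548*233355)*(1/117) = 127878540*(1/117) = 42626180/39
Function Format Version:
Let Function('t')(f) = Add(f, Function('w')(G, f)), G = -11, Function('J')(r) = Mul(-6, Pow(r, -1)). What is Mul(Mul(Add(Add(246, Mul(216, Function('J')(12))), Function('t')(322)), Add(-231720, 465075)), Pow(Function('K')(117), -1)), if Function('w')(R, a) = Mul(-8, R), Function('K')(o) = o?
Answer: Rational(42626180, 39) ≈ 1.0930e+6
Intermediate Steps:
Function('t')(f) = Add(88, f) (Function('t')(f) = Add(f, Mul(-8, -11)) = Add(f, 88) = Add(88, f))
Mul(Mul(Add(Add(246, Mul(216, Function('J')(12))), Function('t')(322)), Add(-231720, 465075)), Pow(Function('K')(117), -1)) = Mul(Mul(Add(Add(246, Mul(216, Mul(-6, Pow(12, -1)))), Add(88, 322)), Add(-231720, 465075)), Pow(117, -1)) = Mul(Mul(Add(Add(246, Mul(216, Mul(-6, Rational(1, 12)))), 410), 233355), Rational(1, 117)) = Mul(Mul(Add(Add(246, Mul(216, Rational(-1, 2))), 410), 233355), Rational(1, 117)) = Mul(Mul(Add(Add(246, -108), 410), 233355), Rational(1, 117)) = Mul(Mul(Add(138, 410), 233355), Rational(1, 117)) = Mul(Mul(548, 233355), Rational(1, 117)) = Mul(127878540, Rational(1, 117)) = Rational(42626180, 39)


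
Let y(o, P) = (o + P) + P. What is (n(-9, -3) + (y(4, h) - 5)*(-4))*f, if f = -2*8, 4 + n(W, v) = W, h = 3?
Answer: 528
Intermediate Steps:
n(W, v) = -4 + W
y(o, P) = o + 2*P (y(o, P) = (P + o) + P = o + 2*P)
f = -16
(n(-9, -3) + (y(4, h) - 5)*(-4))*f = ((-4 - 9) + ((4 + 2*3) - 5)*(-4))*(-16) = (-13 + ((4 + 6) - 5)*(-4))*(-16) = (-13 + (10 - 5)*(-4))*(-16) = (-13 + 5*(-4))*(-16) = (-13 - 20)*(-16) = -33*(-16) = 528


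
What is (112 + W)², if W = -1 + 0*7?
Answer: 12321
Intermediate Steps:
W = -1 (W = -1 + 0 = -1)
(112 + W)² = (112 - 1)² = 111² = 12321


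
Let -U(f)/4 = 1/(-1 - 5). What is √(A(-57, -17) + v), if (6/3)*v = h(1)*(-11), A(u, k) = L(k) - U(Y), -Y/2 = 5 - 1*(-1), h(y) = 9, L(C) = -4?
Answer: 5*I*√78/6 ≈ 7.3598*I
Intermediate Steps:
Y = -12 (Y = -2*(5 - 1*(-1)) = -2*(5 + 1) = -2*6 = -12)
U(f) = ⅔ (U(f) = -4/(-1 - 5) = -4/(-6) = -4*(-⅙) = ⅔)
A(u, k) = -14/3 (A(u, k) = -4 - 1*⅔ = -4 - ⅔ = -14/3)
v = -99/2 (v = (9*(-11))/2 = (½)*(-99) = -99/2 ≈ -49.500)
√(A(-57, -17) + v) = √(-14/3 - 99/2) = √(-325/6) = 5*I*√78/6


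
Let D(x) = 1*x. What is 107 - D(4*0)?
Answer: 107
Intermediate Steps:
D(x) = x
107 - D(4*0) = 107 - 4*0 = 107 - 1*0 = 107 + 0 = 107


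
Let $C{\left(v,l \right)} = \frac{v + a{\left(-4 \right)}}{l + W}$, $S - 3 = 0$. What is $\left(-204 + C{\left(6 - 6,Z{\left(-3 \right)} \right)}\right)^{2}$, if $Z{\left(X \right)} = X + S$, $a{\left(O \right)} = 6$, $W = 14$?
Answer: $\frac{2030625}{49} \approx 41441.0$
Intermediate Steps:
$S = 3$ ($S = 3 + 0 = 3$)
$Z{\left(X \right)} = 3 + X$ ($Z{\left(X \right)} = X + 3 = 3 + X$)
$C{\left(v,l \right)} = \frac{6 + v}{14 + l}$ ($C{\left(v,l \right)} = \frac{v + 6}{l + 14} = \frac{6 + v}{14 + l}$)
$\left(-204 + C{\left(6 - 6,Z{\left(-3 \right)} \right)}\right)^{2} = \left(-204 + \frac{6 + \left(6 - 6\right)}{14 + \left(3 - 3\right)}\right)^{2} = \left(-204 + \frac{6 + \left(6 - 6\right)}{14 + 0}\right)^{2} = \left(-204 + \frac{6 + 0}{14}\right)^{2} = \left(-204 + \frac{1}{14} \cdot 6\right)^{2} = \left(-204 + \frac{3}{7}\right)^{2} = \left(- \frac{1425}{7}\right)^{2} = \frac{2030625}{49}$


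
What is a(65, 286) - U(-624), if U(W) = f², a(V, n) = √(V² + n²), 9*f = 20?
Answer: -400/81 + 13*√509 ≈ 288.35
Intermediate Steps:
f = 20/9 (f = (⅑)*20 = 20/9 ≈ 2.2222)
U(W) = 400/81 (U(W) = (20/9)² = 400/81)
a(65, 286) - U(-624) = √(65² + 286²) - 1*400/81 = √(4225 + 81796) - 400/81 = √86021 - 400/81 = 13*√509 - 400/81 = -400/81 + 13*√509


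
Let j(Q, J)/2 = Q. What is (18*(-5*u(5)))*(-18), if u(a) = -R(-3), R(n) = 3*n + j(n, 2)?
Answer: 24300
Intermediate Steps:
j(Q, J) = 2*Q
R(n) = 5*n (R(n) = 3*n + 2*n = 5*n)
u(a) = 15 (u(a) = -5*(-3) = -1*(-15) = 15)
(18*(-5*u(5)))*(-18) = (18*(-5*15))*(-18) = (18*(-75))*(-18) = -1350*(-18) = 24300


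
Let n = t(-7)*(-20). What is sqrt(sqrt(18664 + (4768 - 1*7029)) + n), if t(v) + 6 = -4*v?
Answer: sqrt(-440 + sqrt(16403)) ≈ 17.661*I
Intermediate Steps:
t(v) = -6 - 4*v
n = -440 (n = (-6 - 4*(-7))*(-20) = (-6 + 28)*(-20) = 22*(-20) = -440)
sqrt(sqrt(18664 + (4768 - 1*7029)) + n) = sqrt(sqrt(18664 + (4768 - 1*7029)) - 440) = sqrt(sqrt(18664 + (4768 - 7029)) - 440) = sqrt(sqrt(18664 - 2261) - 440) = sqrt(sqrt(16403) - 440) = sqrt(-440 + sqrt(16403))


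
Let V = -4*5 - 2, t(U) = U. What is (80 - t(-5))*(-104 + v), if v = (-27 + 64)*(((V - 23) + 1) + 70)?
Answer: 72930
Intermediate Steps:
V = -22 (V = -20 - 2 = -22)
v = 962 (v = (-27 + 64)*(((-22 - 23) + 1) + 70) = 37*((-45 + 1) + 70) = 37*(-44 + 70) = 37*26 = 962)
(80 - t(-5))*(-104 + v) = (80 - 1*(-5))*(-104 + 962) = (80 + 5)*858 = 85*858 = 72930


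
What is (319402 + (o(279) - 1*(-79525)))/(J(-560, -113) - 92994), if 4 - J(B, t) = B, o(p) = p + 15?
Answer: -399221/92430 ≈ -4.3192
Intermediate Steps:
o(p) = 15 + p
J(B, t) = 4 - B
(319402 + (o(279) - 1*(-79525)))/(J(-560, -113) - 92994) = (319402 + ((15 + 279) - 1*(-79525)))/((4 - 1*(-560)) - 92994) = (319402 + (294 + 79525))/((4 + 560) - 92994) = (319402 + 79819)/(564 - 92994) = 399221/(-92430) = 399221*(-1/92430) = -399221/92430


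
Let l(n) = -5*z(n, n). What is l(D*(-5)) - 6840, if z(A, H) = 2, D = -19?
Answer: -6850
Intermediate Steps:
l(n) = -10 (l(n) = -5*2 = -10)
l(D*(-5)) - 6840 = -10 - 6840 = -6850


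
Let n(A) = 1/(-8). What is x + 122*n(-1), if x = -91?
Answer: -425/4 ≈ -106.25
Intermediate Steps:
n(A) = -1/8
x + 122*n(-1) = -91 + 122*(-1/8) = -91 - 61/4 = -425/4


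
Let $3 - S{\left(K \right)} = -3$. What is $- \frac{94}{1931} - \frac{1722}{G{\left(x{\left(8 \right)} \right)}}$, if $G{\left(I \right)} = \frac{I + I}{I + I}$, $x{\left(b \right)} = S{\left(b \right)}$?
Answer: $- \frac{3325276}{1931} \approx -1722.0$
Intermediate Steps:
$S{\left(K \right)} = 6$ ($S{\left(K \right)} = 3 - -3 = 3 + 3 = 6$)
$x{\left(b \right)} = 6$
$G{\left(I \right)} = 1$ ($G{\left(I \right)} = \frac{2 I}{2 I} = 2 I \frac{1}{2 I} = 1$)
$- \frac{94}{1931} - \frac{1722}{G{\left(x{\left(8 \right)} \right)}} = - \frac{94}{1931} - \frac{1722}{1} = \left(-94\right) \frac{1}{1931} - 1722 = - \frac{94}{1931} - 1722 = - \frac{3325276}{1931}$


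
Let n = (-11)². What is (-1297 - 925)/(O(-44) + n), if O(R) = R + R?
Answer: -202/3 ≈ -67.333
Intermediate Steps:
O(R) = 2*R
n = 121
(-1297 - 925)/(O(-44) + n) = (-1297 - 925)/(2*(-44) + 121) = -2222/(-88 + 121) = -2222/33 = -2222*1/33 = -202/3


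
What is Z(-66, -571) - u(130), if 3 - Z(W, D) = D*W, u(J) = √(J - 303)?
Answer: -37683 - I*√173 ≈ -37683.0 - 13.153*I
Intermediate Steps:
u(J) = √(-303 + J)
Z(W, D) = 3 - D*W
Z(-66, -571) - u(130) = (3 - 1*(-571)*(-66)) - √(-303 + 130) = (3 - 37686) - √(-173) = -37683 - I*√173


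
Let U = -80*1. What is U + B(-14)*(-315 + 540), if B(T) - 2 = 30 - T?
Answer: 10270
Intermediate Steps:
B(T) = 32 - T (B(T) = 2 + (30 - T) = 32 - T)
U = -80
U + B(-14)*(-315 + 540) = -80 + (32 - 1*(-14))*(-315 + 540) = -80 + (32 + 14)*225 = -80 + 46*225 = -80 + 10350 = 10270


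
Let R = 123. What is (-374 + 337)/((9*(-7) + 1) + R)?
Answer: -37/61 ≈ -0.60656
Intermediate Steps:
(-374 + 337)/((9*(-7) + 1) + R) = (-374 + 337)/((9*(-7) + 1) + 123) = -37/((-63 + 1) + 123) = -37/(-62 + 123) = -37/61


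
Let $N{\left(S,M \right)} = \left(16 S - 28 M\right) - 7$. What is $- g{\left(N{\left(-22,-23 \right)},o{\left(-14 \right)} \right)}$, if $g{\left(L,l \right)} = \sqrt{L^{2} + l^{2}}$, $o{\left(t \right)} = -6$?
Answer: $- 3 \sqrt{9029} \approx -285.06$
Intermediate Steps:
$N{\left(S,M \right)} = -7 - 28 M + 16 S$ ($N{\left(S,M \right)} = \left(- 28 M + 16 S\right) - 7 = -7 - 28 M + 16 S$)
$- g{\left(N{\left(-22,-23 \right)},o{\left(-14 \right)} \right)} = - \sqrt{\left(-7 - -644 + 16 \left(-22\right)\right)^{2} + \left(-6\right)^{2}} = - \sqrt{\left(-7 + 644 - 352\right)^{2} + 36} = - \sqrt{285^{2} + 36} = - \sqrt{81225 + 36} = - \sqrt{81261} = - 3 \sqrt{9029}$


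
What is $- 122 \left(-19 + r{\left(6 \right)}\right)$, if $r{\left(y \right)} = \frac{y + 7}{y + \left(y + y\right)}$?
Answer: $\frac{20069}{9} \approx 2229.9$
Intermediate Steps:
$r{\left(y \right)} = \frac{7 + y}{3 y}$ ($r{\left(y \right)} = \frac{7 + y}{y + 2 y} = \frac{7 + y}{3 y}$)
$- 122 \left(-19 + r{\left(6 \right)}\right) = - 122 \left(-19 + \frac{7 + 6}{3 \cdot 6}\right) = - 122 \left(-19 + \frac{1}{3} \cdot \frac{1}{6} \cdot 13\right) = - 122 \left(-19 + \frac{13}{18}\right) = \left(-122\right) \left(- \frac{329}{18}\right) = \frac{20069}{9}$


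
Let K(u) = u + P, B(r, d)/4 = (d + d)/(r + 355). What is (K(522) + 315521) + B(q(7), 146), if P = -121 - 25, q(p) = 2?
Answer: 112776397/357 ≈ 3.1590e+5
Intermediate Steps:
P = -146
B(r, d) = 8*d/(355 + r) (B(r, d) = 4*((d + d)/(r + 355)) = 4*((2*d)/(355 + r)) = 4*(2*d/(355 + r)) = 8*d/(355 + r))
K(u) = -146 + u (K(u) = u - 146 = -146 + u)
(K(522) + 315521) + B(q(7), 146) = ((-146 + 522) + 315521) + 8*146/(355 + 2) = (376 + 315521) + 8*146/357 = 315897 + 8*146*(1/357) = 315897 + 1168/357 = 112776397/357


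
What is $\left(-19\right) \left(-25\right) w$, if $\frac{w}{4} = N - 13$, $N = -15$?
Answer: $-53200$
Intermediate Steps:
$w = -112$ ($w = 4 \left(-15 - 13\right) = 4 \left(-28\right) = -112$)
$\left(-19\right) \left(-25\right) w = \left(-19\right) \left(-25\right) \left(-112\right) = 475 \left(-112\right) = -53200$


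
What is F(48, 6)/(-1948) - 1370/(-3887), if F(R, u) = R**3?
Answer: -106800586/1892969 ≈ -56.420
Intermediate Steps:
F(48, 6)/(-1948) - 1370/(-3887) = 48**3/(-1948) - 1370/(-3887) = 110592*(-1/1948) - 1370*(-1/3887) = -27648/487 + 1370/3887 = -106800586/1892969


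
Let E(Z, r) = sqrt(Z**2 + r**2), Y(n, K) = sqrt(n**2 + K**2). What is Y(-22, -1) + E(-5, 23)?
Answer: sqrt(485) + sqrt(554) ≈ 45.560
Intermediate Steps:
Y(n, K) = sqrt(K**2 + n**2)
Y(-22, -1) + E(-5, 23) = sqrt((-1)**2 + (-22)**2) + sqrt((-5)**2 + 23**2) = sqrt(1 + 484) + sqrt(25 + 529) = sqrt(485) + sqrt(554)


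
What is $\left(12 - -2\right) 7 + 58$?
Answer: $156$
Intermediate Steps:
$\left(12 - -2\right) 7 + 58 = \left(12 + \left(-3 + 5\right)\right) 7 + 58 = \left(12 + 2\right) 7 + 58 = 14 \cdot 7 + 58 = 98 + 58 = 156$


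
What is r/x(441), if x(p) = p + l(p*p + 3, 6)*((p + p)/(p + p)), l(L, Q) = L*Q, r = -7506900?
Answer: -166820/25941 ≈ -6.4307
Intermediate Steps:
x(p) = 18 + p + 6*p² (x(p) = p + ((p*p + 3)*6)*((p + p)/(p + p)) = p + ((p² + 3)*6)*((2*p)/((2*p))) = p + ((3 + p²)*6)*((2*p)*(1/(2*p))) = p + (18 + 6*p²)*1 = p + (18 + 6*p²) = 18 + p + 6*p²)
r/x(441) = -7506900/(18 + 441 + 6*441²) = -7506900/(18 + 441 + 6*194481) = -7506900/(18 + 441 + 1166886) = -7506900/1167345 = -7506900*1/1167345 = -166820/25941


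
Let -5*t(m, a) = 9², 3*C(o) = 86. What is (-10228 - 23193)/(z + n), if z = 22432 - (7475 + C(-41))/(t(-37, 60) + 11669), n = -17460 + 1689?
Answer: -5841723432/1164176957 ≈ -5.0179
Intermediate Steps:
C(o) = 86/3 (C(o) = (⅓)*86 = 86/3)
n = -15771
t(m, a) = -81/5 (t(m, a) = -⅕*9² = -⅕*81 = -81/5)
z = 3920821589/174792 (z = 22432 - (7475 + 86/3)/(-81/5 + 11669) = 22432 - 22511/(3*58264/5) = 22432 - 22511*5/(3*58264) = 22432 - 1*112555/174792 = 22432 - 112555/174792 = 3920821589/174792 ≈ 22431.)
(-10228 - 23193)/(z + n) = (-10228 - 23193)/(3920821589/174792 - 15771) = -33421/1164176957/174792 = -33421*174792/1164176957 = -5841723432/1164176957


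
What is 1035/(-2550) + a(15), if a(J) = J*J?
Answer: 38181/170 ≈ 224.59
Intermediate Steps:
a(J) = J**2
1035/(-2550) + a(15) = 1035/(-2550) + 15**2 = 1035*(-1/2550) + 225 = -69/170 + 225 = 38181/170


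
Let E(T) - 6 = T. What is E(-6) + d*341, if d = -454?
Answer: -154814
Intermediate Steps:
E(T) = 6 + T
E(-6) + d*341 = (6 - 6) - 454*341 = 0 - 154814 = -154814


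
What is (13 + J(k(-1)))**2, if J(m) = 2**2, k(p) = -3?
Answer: 289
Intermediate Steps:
J(m) = 4
(13 + J(k(-1)))**2 = (13 + 4)**2 = 17**2 = 289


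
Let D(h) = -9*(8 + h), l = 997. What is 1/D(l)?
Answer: -1/9045 ≈ -0.00011056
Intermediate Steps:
D(h) = -72 - 9*h
1/D(l) = 1/(-72 - 9*997) = 1/(-72 - 8973) = 1/(-9045) = -1/9045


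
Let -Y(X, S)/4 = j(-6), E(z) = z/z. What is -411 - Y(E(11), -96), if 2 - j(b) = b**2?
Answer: -547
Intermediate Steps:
j(b) = 2 - b**2
E(z) = 1
Y(X, S) = 136 (Y(X, S) = -4*(2 - 1*(-6)**2) = -4*(2 - 1*36) = -4*(2 - 36) = -4*(-34) = 136)
-411 - Y(E(11), -96) = -411 - 1*136 = -411 - 136 = -547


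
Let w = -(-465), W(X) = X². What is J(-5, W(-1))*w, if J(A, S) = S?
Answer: 465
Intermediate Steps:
w = 465 (w = -93*(-5) = 465)
J(-5, W(-1))*w = (-1)²*465 = 1*465 = 465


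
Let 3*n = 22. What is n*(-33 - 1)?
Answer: -748/3 ≈ -249.33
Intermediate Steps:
n = 22/3 (n = (⅓)*22 = 22/3 ≈ 7.3333)
n*(-33 - 1) = 22*(-33 - 1)/3 = (22/3)*(-34) = -748/3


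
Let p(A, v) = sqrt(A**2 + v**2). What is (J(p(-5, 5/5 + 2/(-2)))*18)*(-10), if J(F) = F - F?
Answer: 0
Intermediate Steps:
J(F) = 0
(J(p(-5, 5/5 + 2/(-2)))*18)*(-10) = (0*18)*(-10) = 0*(-10) = 0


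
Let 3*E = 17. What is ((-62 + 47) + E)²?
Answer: 784/9 ≈ 87.111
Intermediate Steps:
E = 17/3 (E = (⅓)*17 = 17/3 ≈ 5.6667)
((-62 + 47) + E)² = ((-62 + 47) + 17/3)² = (-15 + 17/3)² = (-28/3)² = 784/9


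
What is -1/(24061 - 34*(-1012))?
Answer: -1/58469 ≈ -1.7103e-5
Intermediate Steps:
-1/(24061 - 34*(-1012)) = -1/(24061 + 34408) = -1/58469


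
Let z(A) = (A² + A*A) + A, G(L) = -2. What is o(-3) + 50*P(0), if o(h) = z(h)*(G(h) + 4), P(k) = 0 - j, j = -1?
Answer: 80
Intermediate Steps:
P(k) = 1 (P(k) = 0 - 1*(-1) = 0 + 1 = 1)
z(A) = A + 2*A² (z(A) = (A² + A²) + A = 2*A² + A = A + 2*A²)
o(h) = 2*h*(1 + 2*h) (o(h) = (h*(1 + 2*h))*(-2 + 4) = (h*(1 + 2*h))*2 = 2*h*(1 + 2*h))
o(-3) + 50*P(0) = 2*(-3)*(1 + 2*(-3)) + 50*1 = 2*(-3)*(1 - 6) + 50 = 2*(-3)*(-5) + 50 = 30 + 50 = 80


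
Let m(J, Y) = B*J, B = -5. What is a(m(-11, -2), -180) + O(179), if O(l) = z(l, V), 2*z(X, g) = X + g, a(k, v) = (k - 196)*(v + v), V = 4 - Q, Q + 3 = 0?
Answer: 50853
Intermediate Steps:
Q = -3 (Q = -3 + 0 = -3)
V = 7 (V = 4 - 1*(-3) = 4 + 3 = 7)
m(J, Y) = -5*J
a(k, v) = 2*v*(-196 + k) (a(k, v) = (-196 + k)*(2*v) = 2*v*(-196 + k))
z(X, g) = X/2 + g/2 (z(X, g) = (X + g)/2 = X/2 + g/2)
O(l) = 7/2 + l/2 (O(l) = l/2 + (1/2)*7 = l/2 + 7/2 = 7/2 + l/2)
a(m(-11, -2), -180) + O(179) = 2*(-180)*(-196 - 5*(-11)) + (7/2 + (1/2)*179) = 2*(-180)*(-196 + 55) + (7/2 + 179/2) = 2*(-180)*(-141) + 93 = 50760 + 93 = 50853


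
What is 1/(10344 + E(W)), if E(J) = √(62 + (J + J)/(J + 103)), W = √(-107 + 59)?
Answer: 1/(10344 + √2*√((3193 + 128*I*√3)/(103 + 4*I*√3))) ≈ 9.6601e-5 - 0.e-10*I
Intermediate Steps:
W = 4*I*√3 (W = √(-48) = 4*I*√3 ≈ 6.9282*I)
E(J) = √(62 + 2*J/(103 + J)) (E(J) = √(62 + (2*J)/(103 + J)) = √(62 + 2*J/(103 + J)))
1/(10344 + E(W)) = 1/(10344 + √2*√((3193 + 32*(4*I*√3))/(103 + 4*I*√3))) = 1/(10344 + √2*√((3193 + 128*I*√3)/(103 + 4*I*√3)))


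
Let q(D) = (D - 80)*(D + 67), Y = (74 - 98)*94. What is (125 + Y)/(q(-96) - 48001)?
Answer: 2131/42897 ≈ 0.049677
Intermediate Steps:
Y = -2256 (Y = -24*94 = -2256)
q(D) = (-80 + D)*(67 + D)
(125 + Y)/(q(-96) - 48001) = (125 - 2256)/((-5360 + (-96)**2 - 13*(-96)) - 48001) = -2131/((-5360 + 9216 + 1248) - 48001) = -2131/(5104 - 48001) = -2131/(-42897) = -2131*(-1/42897) = 2131/42897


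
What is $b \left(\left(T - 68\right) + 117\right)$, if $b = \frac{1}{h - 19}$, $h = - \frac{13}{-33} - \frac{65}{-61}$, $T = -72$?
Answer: $\frac{46299}{35309} \approx 1.3113$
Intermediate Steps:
$h = \frac{2938}{2013}$ ($h = \left(-13\right) \left(- \frac{1}{33}\right) - - \frac{65}{61} = \frac{13}{33} + \frac{65}{61} = \frac{2938}{2013} \approx 1.4595$)
$b = - \frac{2013}{35309}$ ($b = \frac{1}{\frac{2938}{2013} - 19} = \frac{1}{- \frac{35309}{2013}} = - \frac{2013}{35309} \approx -0.057011$)
$b \left(\left(T - 68\right) + 117\right) = - \frac{2013 \left(\left(-72 - 68\right) + 117\right)}{35309} = - \frac{2013 \left(-140 + 117\right)}{35309} = \left(- \frac{2013}{35309}\right) \left(-23\right) = \frac{46299}{35309}$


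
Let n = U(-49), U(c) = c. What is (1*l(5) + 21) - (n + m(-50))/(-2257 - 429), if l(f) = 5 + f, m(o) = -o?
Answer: 83267/2686 ≈ 31.000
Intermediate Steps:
n = -49
(1*l(5) + 21) - (n + m(-50))/(-2257 - 429) = (1*(5 + 5) + 21) - (-49 - 1*(-50))/(-2257 - 429) = (1*10 + 21) - (-49 + 50)/(-2686) = (10 + 21) - (-1)/2686 = 31 - 1*(-1/2686) = 31 + 1/2686 = 83267/2686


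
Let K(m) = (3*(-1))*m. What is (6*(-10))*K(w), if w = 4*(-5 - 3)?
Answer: -5760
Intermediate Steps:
w = -32 (w = 4*(-8) = -32)
K(m) = -3*m
(6*(-10))*K(w) = (6*(-10))*(-3*(-32)) = -60*96 = -5760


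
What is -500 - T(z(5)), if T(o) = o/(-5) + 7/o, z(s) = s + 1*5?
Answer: -4987/10 ≈ -498.70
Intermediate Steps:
z(s) = 5 + s (z(s) = s + 5 = 5 + s)
T(o) = 7/o - o/5 (T(o) = o*(-⅕) + 7/o = -o/5 + 7/o = 7/o - o/5)
-500 - T(z(5)) = -500 - (7/(5 + 5) - (5 + 5)/5) = -500 - (7/10 - ⅕*10) = -500 - (7*(⅒) - 2) = -500 - (7/10 - 2) = -500 - 1*(-13/10) = -500 + 13/10 = -4987/10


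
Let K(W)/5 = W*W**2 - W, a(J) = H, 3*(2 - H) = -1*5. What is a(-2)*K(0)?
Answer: 0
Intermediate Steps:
H = 11/3 (H = 2 - (-1)*5/3 = 2 - 1/3*(-5) = 2 + 5/3 = 11/3 ≈ 3.6667)
a(J) = 11/3
K(W) = -5*W + 5*W**3 (K(W) = 5*(W*W**2 - W) = 5*(W**3 - W) = -5*W + 5*W**3)
a(-2)*K(0) = 11*(5*0*(-1 + 0**2))/3 = 11*(5*0*(-1 + 0))/3 = 11*(5*0*(-1))/3 = (11/3)*0 = 0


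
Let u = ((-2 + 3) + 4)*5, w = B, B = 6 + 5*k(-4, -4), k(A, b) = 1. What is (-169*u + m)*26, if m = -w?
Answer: -110136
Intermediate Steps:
B = 11 (B = 6 + 5*1 = 6 + 5 = 11)
w = 11
m = -11 (m = -1*11 = -11)
u = 25 (u = (1 + 4)*5 = 5*5 = 25)
(-169*u + m)*26 = (-169*25 - 11)*26 = (-4225 - 11)*26 = -4236*26 = -110136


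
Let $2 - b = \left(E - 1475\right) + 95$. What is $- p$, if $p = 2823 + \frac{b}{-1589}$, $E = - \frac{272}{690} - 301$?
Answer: $- \frac{1547001944}{548205} \approx -2821.9$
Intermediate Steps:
$E = - \frac{103981}{345}$ ($E = \left(-272\right) \frac{1}{690} - 301 = - \frac{136}{345} - 301 = - \frac{103981}{345} \approx -301.39$)
$b = \frac{580771}{345}$ ($b = 2 - \left(\left(- \frac{103981}{345} - 1475\right) + 95\right) = 2 - \left(- \frac{612856}{345} + 95\right) = 2 - - \frac{580081}{345} = 2 + \frac{580081}{345} = \frac{580771}{345} \approx 1683.4$)
$p = \frac{1547001944}{548205}$ ($p = 2823 + \frac{580771}{345 \left(-1589\right)} = 2823 + \frac{580771}{345} \left(- \frac{1}{1589}\right) = 2823 - \frac{580771}{548205} = \frac{1547001944}{548205} \approx 2821.9$)
$- p = \left(-1\right) \frac{1547001944}{548205} = - \frac{1547001944}{548205}$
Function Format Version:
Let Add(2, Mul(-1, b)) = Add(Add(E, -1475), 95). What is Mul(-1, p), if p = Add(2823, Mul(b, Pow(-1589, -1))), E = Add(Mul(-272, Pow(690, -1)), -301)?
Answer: Rational(-1547001944, 548205) ≈ -2821.9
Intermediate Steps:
E = Rational(-103981, 345) (E = Add(Mul(-272, Rational(1, 690)), -301) = Add(Rational(-136, 345), -301) = Rational(-103981, 345) ≈ -301.39)
b = Rational(580771, 345) (b = Add(2, Mul(-1, Add(Add(Rational(-103981, 345), -1475), 95))) = Add(2, Mul(-1, Add(Rational(-612856, 345), 95))) = Add(2, Mul(-1, Rational(-580081, 345))) = Add(2, Rational(580081, 345)) = Rational(580771, 345) ≈ 1683.4)
p = Rational(1547001944, 548205) (p = Add(2823, Mul(Rational(580771, 345), Pow(-1589, -1))) = Add(2823, Mul(Rational(580771, 345), Rational(-1, 1589))) = Add(2823, Rational(-580771, 548205)) = Rational(1547001944, 548205) ≈ 2821.9)
Mul(-1, p) = Mul(-1, Rational(1547001944, 548205)) = Rational(-1547001944, 548205)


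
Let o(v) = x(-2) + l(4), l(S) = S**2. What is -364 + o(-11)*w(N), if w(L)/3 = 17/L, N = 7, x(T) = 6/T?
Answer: -1885/7 ≈ -269.29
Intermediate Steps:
w(L) = 51/L (w(L) = 3*(17/L) = 51/L)
o(v) = 13 (o(v) = 6/(-2) + 4**2 = 6*(-1/2) + 16 = -3 + 16 = 13)
-364 + o(-11)*w(N) = -364 + 13*(51/7) = -364 + 663/7 = -1885/7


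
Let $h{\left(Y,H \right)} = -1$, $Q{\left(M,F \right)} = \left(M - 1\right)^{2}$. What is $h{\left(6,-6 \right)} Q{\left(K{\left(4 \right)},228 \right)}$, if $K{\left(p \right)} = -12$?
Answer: $-169$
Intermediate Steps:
$Q{\left(M,F \right)} = \left(-1 + M\right)^{2}$
$h{\left(6,-6 \right)} Q{\left(K{\left(4 \right)},228 \right)} = - \left(-1 - 12\right)^{2} = - \left(-13\right)^{2} = \left(-1\right) 169 = -169$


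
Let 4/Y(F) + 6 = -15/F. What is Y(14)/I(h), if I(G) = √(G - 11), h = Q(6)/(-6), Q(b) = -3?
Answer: 8*I*√42/297 ≈ 0.17457*I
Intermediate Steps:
Y(F) = 4/(-6 - 15/F)
h = ½ (h = -3/(-6) = -3*(-⅙) = ½ ≈ 0.50000)
I(G) = √(-11 + G)
Y(14)/I(h) = (-4*14/(15 + 6*14))/(√(-11 + ½)) = (-4*14/(15 + 84))/(√(-21/2)) = (-4*14/99)/((I*√42/2)) = (-4*14*1/99)*(-I*√42/21) = -(-8)*I*√42/297 = 8*I*√42/297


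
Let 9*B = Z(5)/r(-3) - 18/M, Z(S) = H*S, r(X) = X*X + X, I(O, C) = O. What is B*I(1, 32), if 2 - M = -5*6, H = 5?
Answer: 173/432 ≈ 0.40046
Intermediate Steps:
r(X) = X + X² (r(X) = X² + X = X + X²)
Z(S) = 5*S
M = 32 (M = 2 - (-5)*6 = 2 - 1*(-30) = 2 + 30 = 32)
B = 173/432 (B = ((5*5)/((-3*(1 - 3))) - 18/32)/9 = (25/((-3*(-2))) - 18*1/32)/9 = (25/6 - 9/16)/9 = (⅑)*(173/48) = 173/432 ≈ 0.40046)
B*I(1, 32) = (173/432)*1 = 173/432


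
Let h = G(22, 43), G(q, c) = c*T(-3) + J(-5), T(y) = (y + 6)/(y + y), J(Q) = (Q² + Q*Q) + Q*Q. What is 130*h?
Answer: 6955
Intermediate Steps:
J(Q) = 3*Q² (J(Q) = (Q² + Q²) + Q² = 2*Q² + Q² = 3*Q²)
T(y) = (6 + y)/(2*y) (T(y) = (6 + y)/((2*y)) = (6 + y)*(1/(2*y)) = (6 + y)/(2*y))
G(q, c) = 75 - c/2 (G(q, c) = c*((½)*(6 - 3)/(-3)) + 3*(-5)² = c*((½)*(-⅓)*3) + 3*25 = c*(-½) + 75 = -c/2 + 75 = 75 - c/2)
h = 107/2 (h = 75 - ½*43 = 75 - 43/2 = 107/2 ≈ 53.500)
130*h = 130*(107/2) = 6955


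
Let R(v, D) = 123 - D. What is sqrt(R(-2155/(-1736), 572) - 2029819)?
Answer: 2*I*sqrt(507567) ≈ 1424.9*I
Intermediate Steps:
sqrt(R(-2155/(-1736), 572) - 2029819) = sqrt((123 - 1*572) - 2029819) = sqrt((123 - 572) - 2029819) = sqrt(-449 - 2029819) = sqrt(-2030268) = 2*I*sqrt(507567)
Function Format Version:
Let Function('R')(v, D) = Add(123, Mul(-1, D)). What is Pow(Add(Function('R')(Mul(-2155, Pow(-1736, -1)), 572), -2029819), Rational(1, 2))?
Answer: Mul(2, I, Pow(507567, Rational(1, 2))) ≈ Mul(1424.9, I)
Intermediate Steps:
Pow(Add(Function('R')(Mul(-2155, Pow(-1736, -1)), 572), -2029819), Rational(1, 2)) = Pow(Add(Add(123, Mul(-1, 572)), -2029819), Rational(1, 2)) = Pow(Add(Add(123, -572), -2029819), Rational(1, 2)) = Pow(Add(-449, -2029819), Rational(1, 2)) = Pow(-2030268, Rational(1, 2)) = Mul(2, I, Pow(507567, Rational(1, 2)))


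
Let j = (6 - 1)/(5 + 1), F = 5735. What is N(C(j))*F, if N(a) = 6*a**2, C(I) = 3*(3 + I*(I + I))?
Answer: 35792135/6 ≈ 5.9654e+6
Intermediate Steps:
j = 5/6 ≈ 0.83333
C(I) = 9 + 6*I**2 (C(I) = 3*(3 + I*(2*I)) = 3*(3 + 2*I**2) = 9 + 6*I**2)
N(C(j))*F = (6*(9 + 6*(5/6)**2)**2)*5735 = (6*(9 + 6*(25/36))**2)*5735 = (6*(9 + 25/6)**2)*5735 = (6*(79/6)**2)*5735 = (6*(6241/36))*5735 = (6241/6)*5735 = 35792135/6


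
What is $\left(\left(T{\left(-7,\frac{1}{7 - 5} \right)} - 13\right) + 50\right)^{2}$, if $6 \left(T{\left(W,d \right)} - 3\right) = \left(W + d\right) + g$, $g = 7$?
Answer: $\frac{231361}{144} \approx 1606.7$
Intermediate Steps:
$T{\left(W,d \right)} = \frac{25}{6} + \frac{W}{6} + \frac{d}{6}$ ($T{\left(W,d \right)} = 3 + \frac{\left(W + d\right) + 7}{6} = 3 + \frac{7 + W + d}{6} = 3 + \left(\frac{7}{6} + \frac{W}{6} + \frac{d}{6}\right) = \frac{25}{6} + \frac{W}{6} + \frac{d}{6}$)
$\left(\left(T{\left(-7,\frac{1}{7 - 5} \right)} - 13\right) + 50\right)^{2} = \left(\left(\left(\frac{25}{6} + \frac{1}{6} \left(-7\right) + \frac{1}{6 \left(7 - 5\right)}\right) - 13\right) + 50\right)^{2} = \left(\left(\left(\frac{25}{6} - \frac{7}{6} + \frac{1}{6 \cdot 2}\right) - 13\right) + 50\right)^{2} = \left(\left(\left(\frac{25}{6} - \frac{7}{6} + \frac{1}{6} \cdot \frac{1}{2}\right) - 13\right) + 50\right)^{2} = \left(\left(\left(\frac{25}{6} - \frac{7}{6} + \frac{1}{12}\right) - 13\right) + 50\right)^{2} = \left(\left(\frac{37}{12} - 13\right) + 50\right)^{2} = \left(- \frac{119}{12} + 50\right)^{2} = \left(\frac{481}{12}\right)^{2} = \frac{231361}{144}$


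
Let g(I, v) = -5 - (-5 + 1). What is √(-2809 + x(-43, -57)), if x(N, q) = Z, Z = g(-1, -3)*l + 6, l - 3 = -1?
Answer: I*√2805 ≈ 52.962*I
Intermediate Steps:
l = 2 (l = 3 - 1 = 2)
g(I, v) = -1 (g(I, v) = -5 - 1*(-4) = -5 + 4 = -1)
Z = 4 (Z = -1*2 + 6 = -2 + 6 = 4)
x(N, q) = 4
√(-2809 + x(-43, -57)) = √(-2809 + 4) = √(-2805) = I*√2805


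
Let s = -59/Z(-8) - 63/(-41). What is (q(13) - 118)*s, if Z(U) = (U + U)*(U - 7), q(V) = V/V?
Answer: -495339/3280 ≈ -151.02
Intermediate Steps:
q(V) = 1
Z(U) = 2*U*(-7 + U) (Z(U) = (2*U)*(-7 + U) = 2*U*(-7 + U))
s = 12701/9840 (s = -59*(-1/(16*(-7 - 8))) - 63/(-41) = -59/(2*(-8)*(-15)) - 63*(-1/41) = -59/240 + 63/41 = 12701/9840 ≈ 1.2908)
(q(13) - 118)*s = (1 - 118)*(12701/9840) = -117*12701/9840 = -495339/3280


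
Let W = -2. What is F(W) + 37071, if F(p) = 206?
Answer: 37277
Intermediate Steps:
F(W) + 37071 = 206 + 37071 = 37277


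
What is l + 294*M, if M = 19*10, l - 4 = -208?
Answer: 55656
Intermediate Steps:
l = -204 (l = 4 - 208 = -204)
M = 190
l + 294*M = -204 + 294*190 = -204 + 55860 = 55656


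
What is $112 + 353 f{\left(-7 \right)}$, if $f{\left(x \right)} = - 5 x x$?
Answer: $-86373$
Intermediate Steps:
$f{\left(x \right)} = - 5 x^{2}$
$112 + 353 f{\left(-7 \right)} = 112 + 353 \left(- 5 \left(-7\right)^{2}\right) = 112 + 353 \left(\left(-5\right) 49\right) = 112 + 353 \left(-245\right) = 112 - 86485 = -86373$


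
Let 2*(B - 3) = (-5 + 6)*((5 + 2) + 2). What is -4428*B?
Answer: -33210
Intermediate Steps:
B = 15/2 (B = 3 + ((-5 + 6)*((5 + 2) + 2))/2 = 3 + (1*(7 + 2))/2 = 3 + (1*9)/2 = 3 + (1/2)*9 = 3 + 9/2 = 15/2 ≈ 7.5000)
-4428*B = -4428*15/2 = -33210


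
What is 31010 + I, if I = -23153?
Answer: 7857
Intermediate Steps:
31010 + I = 31010 - 23153 = 7857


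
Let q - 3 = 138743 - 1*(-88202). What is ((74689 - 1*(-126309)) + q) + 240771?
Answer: 668717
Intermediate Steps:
q = 226948 (q = 3 + (138743 - 1*(-88202)) = 3 + (138743 + 88202) = 3 + 226945 = 226948)
((74689 - 1*(-126309)) + q) + 240771 = ((74689 - 1*(-126309)) + 226948) + 240771 = ((74689 + 126309) + 226948) + 240771 = (200998 + 226948) + 240771 = 427946 + 240771 = 668717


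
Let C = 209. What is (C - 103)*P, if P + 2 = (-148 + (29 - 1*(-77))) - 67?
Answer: -11766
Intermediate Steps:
P = -111 (P = -2 + ((-148 + (29 - 1*(-77))) - 67) = -2 + ((-148 + (29 + 77)) - 67) = -2 + ((-148 + 106) - 67) = -2 + (-42 - 67) = -2 - 109 = -111)
(C - 103)*P = (209 - 103)*(-111) = 106*(-111) = -11766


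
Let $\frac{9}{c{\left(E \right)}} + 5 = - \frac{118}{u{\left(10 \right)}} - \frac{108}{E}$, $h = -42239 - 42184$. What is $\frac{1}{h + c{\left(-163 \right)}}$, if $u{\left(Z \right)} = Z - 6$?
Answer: $- \frac{3677}{310424349} \approx -1.1845 \cdot 10^{-5}$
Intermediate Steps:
$h = -84423$
$u{\left(Z \right)} = -6 + Z$
$c{\left(E \right)} = \frac{9}{- \frac{69}{2} - \frac{108}{E}}$ ($c{\left(E \right)} = \frac{9}{-5 - \left(\frac{108}{E} + \frac{118}{-6 + 10}\right)} = \frac{9}{-5 - \left(\frac{59}{2} + \frac{108}{E}\right)} = \frac{9}{- \frac{69}{2} - \frac{108}{E}}$)
$\frac{1}{h + c{\left(-163 \right)}} = \frac{1}{-84423 - - \frac{978}{72 + 23 \left(-163\right)}} = \frac{1}{-84423 - - \frac{978}{72 - 3749}} = \frac{1}{-84423 - - \frac{978}{-3677}} = \frac{1}{-84423 - \left(-978\right) \left(- \frac{1}{3677}\right)} = \frac{1}{-84423 - \frac{978}{3677}} = \frac{1}{- \frac{310424349}{3677}} = - \frac{3677}{310424349}$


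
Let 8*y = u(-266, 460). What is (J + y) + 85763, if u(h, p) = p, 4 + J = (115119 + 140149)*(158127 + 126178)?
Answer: 145148109113/2 ≈ 7.2574e+10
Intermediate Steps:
J = 72573968736 (J = -4 + (115119 + 140149)*(158127 + 126178) = -4 + 255268*284305 = -4 + 72573968740 = 72573968736)
y = 115/2 (y = (⅛)*460 = 115/2 ≈ 57.500)
(J + y) + 85763 = (72573968736 + 115/2) + 85763 = 145147937587/2 + 85763 = 145148109113/2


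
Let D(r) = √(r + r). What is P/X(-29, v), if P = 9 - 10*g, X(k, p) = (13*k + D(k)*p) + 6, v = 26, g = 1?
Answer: 371/176849 + 26*I*√58/176849 ≈ 0.0020978 + 0.0011197*I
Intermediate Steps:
D(r) = √2*√r (D(r) = √(2*r) = √2*√r)
X(k, p) = 6 + 13*k + p*√2*√k (X(k, p) = (13*k + (√2*√k)*p) + 6 = (13*k + p*√2*√k) + 6 = 6 + 13*k + p*√2*√k)
P = -1 (P = 9 - 10*1 = 9 - 10 = -1)
P/X(-29, v) = -1/(6 + 13*(-29) + 26*√2*√(-29)) = -1/(6 - 377 + 26*√2*(I*√29)) = -1/(6 - 377 + 26*I*√58) = -1/(-371 + 26*I*√58)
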